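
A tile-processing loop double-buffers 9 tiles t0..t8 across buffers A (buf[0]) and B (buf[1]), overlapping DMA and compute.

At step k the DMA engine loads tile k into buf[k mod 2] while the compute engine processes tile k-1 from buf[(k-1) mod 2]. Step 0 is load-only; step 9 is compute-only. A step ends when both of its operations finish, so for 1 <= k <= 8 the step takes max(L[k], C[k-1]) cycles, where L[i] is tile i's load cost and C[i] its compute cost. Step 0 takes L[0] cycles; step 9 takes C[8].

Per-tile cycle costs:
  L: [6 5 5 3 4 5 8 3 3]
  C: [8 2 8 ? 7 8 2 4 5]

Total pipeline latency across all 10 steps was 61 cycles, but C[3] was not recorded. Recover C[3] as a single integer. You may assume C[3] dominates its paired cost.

step 0 = dur = L[0]=6 = 6
step 1 = dur = max(L[1]=5, C[0]=8) = 8
step 2 = dur = max(L[2]=5, C[1]=2) = 5
step 3 = dur = max(L[3]=3, C[2]=8) = 8
step 4 = dur = max(L[4]=4, C[3]=?) = C[3]  (unknown; binding)
step 5 = dur = max(L[5]=5, C[4]=7) = 7
step 6 = dur = max(L[6]=8, C[5]=8) = 8
step 7 = dur = max(L[7]=3, C[6]=2) = 3
step 8 = dur = max(L[8]=3, C[7]=4) = 4
step 9 = dur = C[8]=5 = 5
sum of known step durations = 54
dur[4] = total - known = 61 - 54 = 7
C[3] is the binding max in step 4, so C[3] = dur[4] = 7

C[3] = 7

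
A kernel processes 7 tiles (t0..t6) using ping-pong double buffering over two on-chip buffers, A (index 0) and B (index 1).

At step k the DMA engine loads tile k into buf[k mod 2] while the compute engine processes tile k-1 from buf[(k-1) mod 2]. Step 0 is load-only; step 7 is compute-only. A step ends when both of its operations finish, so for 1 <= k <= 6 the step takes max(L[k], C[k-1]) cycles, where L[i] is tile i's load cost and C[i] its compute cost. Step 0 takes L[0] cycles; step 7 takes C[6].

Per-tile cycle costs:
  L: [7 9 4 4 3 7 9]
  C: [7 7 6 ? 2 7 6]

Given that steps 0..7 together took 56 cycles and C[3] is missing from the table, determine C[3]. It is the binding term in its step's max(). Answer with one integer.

C[3] = 5

step 0: dur = L[0]=7 = 7
step 1: dur = max(L[1]=9, C[0]=7) = 9
step 2: dur = max(L[2]=4, C[1]=7) = 7
step 3: dur = max(L[3]=4, C[2]=6) = 6
step 4: dur = max(L[4]=3, C[3]=?) = C[3]  (unknown; binding)
step 5: dur = max(L[5]=7, C[4]=2) = 7
step 6: dur = max(L[6]=9, C[5]=7) = 9
step 7: dur = C[6]=6 = 6
sum of known step durations = 51
dur[4] = total - known = 56 - 51 = 5
C[3] is the binding max in step 4, so C[3] = dur[4] = 5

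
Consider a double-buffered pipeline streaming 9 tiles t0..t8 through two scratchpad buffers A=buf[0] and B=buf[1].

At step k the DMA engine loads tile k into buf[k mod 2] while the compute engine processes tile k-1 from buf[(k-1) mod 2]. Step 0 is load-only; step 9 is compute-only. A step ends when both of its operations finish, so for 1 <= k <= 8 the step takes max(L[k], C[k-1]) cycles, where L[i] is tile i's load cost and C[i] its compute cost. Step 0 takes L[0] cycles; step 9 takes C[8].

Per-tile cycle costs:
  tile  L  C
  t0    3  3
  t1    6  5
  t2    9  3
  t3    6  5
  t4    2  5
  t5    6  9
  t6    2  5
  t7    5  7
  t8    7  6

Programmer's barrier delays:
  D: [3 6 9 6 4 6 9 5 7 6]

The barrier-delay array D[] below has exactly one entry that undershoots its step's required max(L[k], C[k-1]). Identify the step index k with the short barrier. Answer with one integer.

hazard at step 4

step 0: need L[0]=3 = 3; D[0]=3 ok
step 1: need max(L[1]=6,C[0]=3) = 6; D[1]=6 ok
step 2: need max(L[2]=9,C[1]=5) = 9; D[2]=9 ok
step 3: need max(L[3]=6,C[2]=3) = 6; D[3]=6 ok
step 4: need max(L[4]=2,C[3]=5) = 5; D[4]=4 SHORT
step 5: need max(L[5]=6,C[4]=5) = 6; D[5]=6 ok
step 6: need max(L[6]=2,C[5]=9) = 9; D[6]=9 ok
step 7: need max(L[7]=5,C[6]=5) = 5; D[7]=5 ok
step 8: need max(L[8]=7,C[7]=7) = 7; D[8]=7 ok
step 9: need C[8]=6 = 6; D[9]=6 ok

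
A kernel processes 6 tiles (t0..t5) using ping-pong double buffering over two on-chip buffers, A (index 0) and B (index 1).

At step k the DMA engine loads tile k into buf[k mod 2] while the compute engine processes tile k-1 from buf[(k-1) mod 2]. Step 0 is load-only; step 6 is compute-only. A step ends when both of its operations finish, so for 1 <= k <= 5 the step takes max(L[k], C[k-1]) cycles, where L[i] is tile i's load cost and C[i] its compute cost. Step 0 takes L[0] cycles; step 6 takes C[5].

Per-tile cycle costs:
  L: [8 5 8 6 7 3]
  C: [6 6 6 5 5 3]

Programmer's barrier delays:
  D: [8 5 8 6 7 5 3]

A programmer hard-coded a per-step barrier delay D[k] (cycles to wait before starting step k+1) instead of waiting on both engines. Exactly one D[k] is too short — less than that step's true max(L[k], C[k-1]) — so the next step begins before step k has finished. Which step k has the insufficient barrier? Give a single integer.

hazard at step 1

[0] required=L[0]=8=8 vs D=8 ok
[1] required=max(L[1]=5,C[0]=6)=6 vs D=5 SHORT
[2] required=max(L[2]=8,C[1]=6)=8 vs D=8 ok
[3] required=max(L[3]=6,C[2]=6)=6 vs D=6 ok
[4] required=max(L[4]=7,C[3]=5)=7 vs D=7 ok
[5] required=max(L[5]=3,C[4]=5)=5 vs D=5 ok
[6] required=C[5]=3=3 vs D=3 ok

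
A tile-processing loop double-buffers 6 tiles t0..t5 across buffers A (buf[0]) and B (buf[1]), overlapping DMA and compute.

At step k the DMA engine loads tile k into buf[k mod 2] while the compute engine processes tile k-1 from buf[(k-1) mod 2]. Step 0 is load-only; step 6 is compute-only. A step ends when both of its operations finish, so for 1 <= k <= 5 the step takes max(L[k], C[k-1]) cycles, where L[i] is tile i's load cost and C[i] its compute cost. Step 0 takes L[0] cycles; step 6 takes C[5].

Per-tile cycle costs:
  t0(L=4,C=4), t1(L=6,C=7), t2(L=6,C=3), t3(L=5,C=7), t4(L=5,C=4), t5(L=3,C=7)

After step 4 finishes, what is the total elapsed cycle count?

end_cycle[4] = 29

step 0: L[0]=4 → dur=4, Σ=4 | A=load:t0 B=idle [load-only]
step 1: L[1]=6 C[0]=4 → dur=6, Σ=10 | A=compute:t0 B=load:t1 [load-bound]
step 2: L[2]=6 C[1]=7 → dur=7, Σ=17 | A=load:t2 B=compute:t1 [compute-bound]
step 3: L[3]=5 C[2]=3 → dur=5, Σ=22 | A=compute:t2 B=load:t3 [load-bound]
step 4: L[4]=5 C[3]=7 → dur=7, Σ=29 | A=load:t4 B=compute:t3 [compute-bound]
step 5: L[5]=3 C[4]=4 → dur=4, Σ=33 | A=compute:t4 B=load:t5 [compute-bound]
step 6: C[5]=7 → dur=7, Σ=40 | A=idle B=compute:t5 [compute-only]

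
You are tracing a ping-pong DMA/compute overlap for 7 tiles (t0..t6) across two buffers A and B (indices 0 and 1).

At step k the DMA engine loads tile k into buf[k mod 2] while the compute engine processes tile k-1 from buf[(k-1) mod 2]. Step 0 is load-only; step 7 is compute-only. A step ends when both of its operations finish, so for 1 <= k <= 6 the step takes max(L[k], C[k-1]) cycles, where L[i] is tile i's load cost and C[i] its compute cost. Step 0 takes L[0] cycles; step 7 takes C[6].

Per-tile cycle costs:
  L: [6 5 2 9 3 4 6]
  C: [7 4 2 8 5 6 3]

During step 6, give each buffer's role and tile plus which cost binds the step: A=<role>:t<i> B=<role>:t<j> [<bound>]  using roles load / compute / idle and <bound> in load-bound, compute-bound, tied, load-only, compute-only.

step 6: A=load:t6 B=compute:t5 [tied]

  0. 6=6c; end=6; A:t0 B:-
  1. max(5,7)=7c; end=13; A:t0 B:t1
  2. max(2,4)=4c; end=17; A:t2 B:t1
  3. max(9,2)=9c; end=26; A:t2 B:t3
  4. max(3,8)=8c; end=34; A:t4 B:t3
  5. max(4,5)=5c; end=39; A:t4 B:t5
  6. max(6,6)=6c; end=45; A:t6 B:t5
  7. 3=3c; end=48; A:t6 B:t5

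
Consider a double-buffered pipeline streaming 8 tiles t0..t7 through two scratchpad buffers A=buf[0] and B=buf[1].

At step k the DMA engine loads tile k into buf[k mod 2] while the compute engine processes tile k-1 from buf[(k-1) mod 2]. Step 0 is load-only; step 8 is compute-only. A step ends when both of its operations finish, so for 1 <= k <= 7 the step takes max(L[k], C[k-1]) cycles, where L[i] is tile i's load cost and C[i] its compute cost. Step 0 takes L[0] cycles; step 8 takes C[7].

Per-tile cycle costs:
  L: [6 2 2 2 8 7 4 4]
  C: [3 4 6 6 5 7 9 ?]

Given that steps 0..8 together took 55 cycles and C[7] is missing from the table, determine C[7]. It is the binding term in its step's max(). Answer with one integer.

step 0 | dur = L[0]=6 = 6
step 1 | dur = max(L[1]=2, C[0]=3) = 3
step 2 | dur = max(L[2]=2, C[1]=4) = 4
step 3 | dur = max(L[3]=2, C[2]=6) = 6
step 4 | dur = max(L[4]=8, C[3]=6) = 8
step 5 | dur = max(L[5]=7, C[4]=5) = 7
step 6 | dur = max(L[6]=4, C[5]=7) = 7
step 7 | dur = max(L[7]=4, C[6]=9) = 9
step 8 | dur = C[7]=? = C[7]  (unknown; binding)
sum of known step durations = 50
dur[8] = total - known = 55 - 50 = 5
C[7] is the binding max in step 8, so C[7] = dur[8] = 5

C[7] = 5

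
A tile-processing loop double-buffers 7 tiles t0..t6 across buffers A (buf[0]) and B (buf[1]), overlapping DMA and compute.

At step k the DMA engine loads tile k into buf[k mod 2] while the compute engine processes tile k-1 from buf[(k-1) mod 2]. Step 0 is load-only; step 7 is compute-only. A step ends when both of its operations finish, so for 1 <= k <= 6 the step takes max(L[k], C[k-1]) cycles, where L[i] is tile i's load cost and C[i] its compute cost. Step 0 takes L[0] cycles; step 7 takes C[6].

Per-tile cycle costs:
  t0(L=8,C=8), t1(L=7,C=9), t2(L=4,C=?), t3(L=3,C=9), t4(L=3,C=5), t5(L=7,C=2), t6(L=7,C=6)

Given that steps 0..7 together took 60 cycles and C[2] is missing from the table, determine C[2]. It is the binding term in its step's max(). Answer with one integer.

step 0 = dur = L[0]=8 = 8
step 1 = dur = max(L[1]=7, C[0]=8) = 8
step 2 = dur = max(L[2]=4, C[1]=9) = 9
step 3 = dur = max(L[3]=3, C[2]=?) = C[2]  (unknown; binding)
step 4 = dur = max(L[4]=3, C[3]=9) = 9
step 5 = dur = max(L[5]=7, C[4]=5) = 7
step 6 = dur = max(L[6]=7, C[5]=2) = 7
step 7 = dur = C[6]=6 = 6
sum of known step durations = 54
dur[3] = total - known = 60 - 54 = 6
C[2] is the binding max in step 3, so C[2] = dur[3] = 6

C[2] = 6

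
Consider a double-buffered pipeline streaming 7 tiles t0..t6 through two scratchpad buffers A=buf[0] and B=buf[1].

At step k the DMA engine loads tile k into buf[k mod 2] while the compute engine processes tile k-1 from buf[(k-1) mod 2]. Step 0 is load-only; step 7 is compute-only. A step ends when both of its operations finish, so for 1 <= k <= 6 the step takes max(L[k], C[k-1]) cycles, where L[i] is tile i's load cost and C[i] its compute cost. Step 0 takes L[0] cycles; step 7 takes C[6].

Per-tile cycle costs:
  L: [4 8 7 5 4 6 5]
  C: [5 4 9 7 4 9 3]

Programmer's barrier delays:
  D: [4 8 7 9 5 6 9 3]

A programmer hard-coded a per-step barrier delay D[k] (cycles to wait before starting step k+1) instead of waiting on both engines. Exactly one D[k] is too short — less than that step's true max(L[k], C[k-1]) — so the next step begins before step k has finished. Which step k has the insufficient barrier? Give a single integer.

k=0 barrier L[0]=4→4c, D[0]=4 ok
k=1 barrier max(L[1]=8,C[0]=5)→8c, D[1]=8 ok
k=2 barrier max(L[2]=7,C[1]=4)→7c, D[2]=7 ok
k=3 barrier max(L[3]=5,C[2]=9)→9c, D[3]=9 ok
k=4 barrier max(L[4]=4,C[3]=7)→7c, D[4]=5 SHORT
k=5 barrier max(L[5]=6,C[4]=4)→6c, D[5]=6 ok
k=6 barrier max(L[6]=5,C[5]=9)→9c, D[6]=9 ok
k=7 barrier C[6]=3→3c, D[7]=3 ok

hazard at step 4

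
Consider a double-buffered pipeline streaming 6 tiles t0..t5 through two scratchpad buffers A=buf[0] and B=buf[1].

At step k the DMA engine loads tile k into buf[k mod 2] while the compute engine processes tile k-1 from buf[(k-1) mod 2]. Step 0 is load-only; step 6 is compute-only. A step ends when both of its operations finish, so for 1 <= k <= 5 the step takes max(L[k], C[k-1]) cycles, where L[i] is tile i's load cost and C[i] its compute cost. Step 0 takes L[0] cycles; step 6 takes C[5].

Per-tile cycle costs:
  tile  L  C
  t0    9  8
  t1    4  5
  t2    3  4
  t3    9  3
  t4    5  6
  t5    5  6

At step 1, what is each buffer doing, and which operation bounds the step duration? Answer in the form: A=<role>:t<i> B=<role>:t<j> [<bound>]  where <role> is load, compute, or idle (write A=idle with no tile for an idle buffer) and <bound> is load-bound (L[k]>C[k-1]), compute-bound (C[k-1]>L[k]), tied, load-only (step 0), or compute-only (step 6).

[0] DMA t0→A (9c) ∥ CU idle ⇒ 9c, clock 9
[1] DMA t1→B (4c) ∥ CU A:t0 (8c) ⇒ 8c, clock 17
[2] DMA t2→A (3c) ∥ CU B:t1 (5c) ⇒ 5c, clock 22
[3] DMA t3→B (9c) ∥ CU A:t2 (4c) ⇒ 9c, clock 31
[4] DMA t4→A (5c) ∥ CU B:t3 (3c) ⇒ 5c, clock 36
[5] DMA t5→B (5c) ∥ CU A:t4 (6c) ⇒ 6c, clock 42
[6] DMA idle ∥ CU B:t5 (6c) ⇒ 6c, clock 48

step 1: A=compute:t0 B=load:t1 [compute-bound]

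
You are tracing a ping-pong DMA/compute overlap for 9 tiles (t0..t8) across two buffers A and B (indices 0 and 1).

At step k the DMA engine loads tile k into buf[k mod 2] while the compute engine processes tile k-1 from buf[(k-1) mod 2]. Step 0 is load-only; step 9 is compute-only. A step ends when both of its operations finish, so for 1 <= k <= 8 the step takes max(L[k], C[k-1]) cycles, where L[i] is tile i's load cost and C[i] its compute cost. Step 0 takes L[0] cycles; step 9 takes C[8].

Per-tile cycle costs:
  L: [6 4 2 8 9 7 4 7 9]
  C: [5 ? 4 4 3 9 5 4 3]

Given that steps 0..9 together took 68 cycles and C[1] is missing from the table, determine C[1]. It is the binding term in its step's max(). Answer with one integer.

step 0 | dur = L[0]=6 = 6
step 1 | dur = max(L[1]=4, C[0]=5) = 5
step 2 | dur = max(L[2]=2, C[1]=?) = C[1]  (unknown; binding)
step 3 | dur = max(L[3]=8, C[2]=4) = 8
step 4 | dur = max(L[4]=9, C[3]=4) = 9
step 5 | dur = max(L[5]=7, C[4]=3) = 7
step 6 | dur = max(L[6]=4, C[5]=9) = 9
step 7 | dur = max(L[7]=7, C[6]=5) = 7
step 8 | dur = max(L[8]=9, C[7]=4) = 9
step 9 | dur = C[8]=3 = 3
sum of known step durations = 63
dur[2] = total - known = 68 - 63 = 5
C[1] is the binding max in step 2, so C[1] = dur[2] = 5

C[1] = 5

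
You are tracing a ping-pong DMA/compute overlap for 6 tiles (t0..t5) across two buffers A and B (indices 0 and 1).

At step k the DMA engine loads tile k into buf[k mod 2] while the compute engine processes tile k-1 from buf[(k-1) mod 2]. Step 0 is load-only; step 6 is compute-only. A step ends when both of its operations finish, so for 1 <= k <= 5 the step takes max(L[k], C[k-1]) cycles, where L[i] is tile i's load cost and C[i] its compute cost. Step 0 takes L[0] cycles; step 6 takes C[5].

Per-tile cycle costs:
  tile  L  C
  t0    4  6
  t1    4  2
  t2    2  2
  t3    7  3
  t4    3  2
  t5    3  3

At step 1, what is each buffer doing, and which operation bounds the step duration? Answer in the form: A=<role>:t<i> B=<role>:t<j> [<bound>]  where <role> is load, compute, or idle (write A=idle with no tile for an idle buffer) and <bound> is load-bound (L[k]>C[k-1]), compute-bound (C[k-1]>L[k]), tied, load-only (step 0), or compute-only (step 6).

step 1: A=compute:t0 B=load:t1 [compute-bound]

step 0: L[0]=4 → dur=4, Σ=4 | A=load:t0 B=idle [load-only]
step 1: L[1]=4 C[0]=6 → dur=6, Σ=10 | A=compute:t0 B=load:t1 [compute-bound]
step 2: L[2]=2 C[1]=2 → dur=2, Σ=12 | A=load:t2 B=compute:t1 [tied]
step 3: L[3]=7 C[2]=2 → dur=7, Σ=19 | A=compute:t2 B=load:t3 [load-bound]
step 4: L[4]=3 C[3]=3 → dur=3, Σ=22 | A=load:t4 B=compute:t3 [tied]
step 5: L[5]=3 C[4]=2 → dur=3, Σ=25 | A=compute:t4 B=load:t5 [load-bound]
step 6: C[5]=3 → dur=3, Σ=28 | A=idle B=compute:t5 [compute-only]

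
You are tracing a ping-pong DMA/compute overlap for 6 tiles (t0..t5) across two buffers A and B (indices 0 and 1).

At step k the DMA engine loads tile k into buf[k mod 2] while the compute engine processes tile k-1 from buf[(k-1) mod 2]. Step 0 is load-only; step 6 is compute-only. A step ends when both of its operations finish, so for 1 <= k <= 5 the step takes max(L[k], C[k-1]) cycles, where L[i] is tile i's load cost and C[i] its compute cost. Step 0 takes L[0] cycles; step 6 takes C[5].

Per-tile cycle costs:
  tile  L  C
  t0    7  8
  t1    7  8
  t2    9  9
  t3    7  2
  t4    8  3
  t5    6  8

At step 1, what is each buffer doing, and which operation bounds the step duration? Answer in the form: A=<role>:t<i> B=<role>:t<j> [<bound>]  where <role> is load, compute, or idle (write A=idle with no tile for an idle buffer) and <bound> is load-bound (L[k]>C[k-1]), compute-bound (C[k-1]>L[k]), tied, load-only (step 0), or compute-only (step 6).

step 1: A=compute:t0 B=load:t1 [compute-bound]

step 0: L[0]=7 → dur=7, Σ=7 | A=load:t0 B=idle [load-only]
step 1: L[1]=7 C[0]=8 → dur=8, Σ=15 | A=compute:t0 B=load:t1 [compute-bound]
step 2: L[2]=9 C[1]=8 → dur=9, Σ=24 | A=load:t2 B=compute:t1 [load-bound]
step 3: L[3]=7 C[2]=9 → dur=9, Σ=33 | A=compute:t2 B=load:t3 [compute-bound]
step 4: L[4]=8 C[3]=2 → dur=8, Σ=41 | A=load:t4 B=compute:t3 [load-bound]
step 5: L[5]=6 C[4]=3 → dur=6, Σ=47 | A=compute:t4 B=load:t5 [load-bound]
step 6: C[5]=8 → dur=8, Σ=55 | A=idle B=compute:t5 [compute-only]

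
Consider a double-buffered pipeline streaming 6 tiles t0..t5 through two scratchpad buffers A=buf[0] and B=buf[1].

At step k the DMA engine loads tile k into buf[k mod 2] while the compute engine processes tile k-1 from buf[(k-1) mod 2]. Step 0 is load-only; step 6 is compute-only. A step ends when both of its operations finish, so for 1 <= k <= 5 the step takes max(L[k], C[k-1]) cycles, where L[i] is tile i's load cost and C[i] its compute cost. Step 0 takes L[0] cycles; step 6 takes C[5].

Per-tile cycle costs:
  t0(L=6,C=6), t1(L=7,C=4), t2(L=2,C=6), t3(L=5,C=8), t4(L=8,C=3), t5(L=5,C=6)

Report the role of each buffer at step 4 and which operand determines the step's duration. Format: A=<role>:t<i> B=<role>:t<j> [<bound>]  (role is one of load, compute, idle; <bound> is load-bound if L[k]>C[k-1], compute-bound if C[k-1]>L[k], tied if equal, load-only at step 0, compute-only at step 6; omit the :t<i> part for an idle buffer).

  0. 6=6c; end=6; A:t0 B:-
  1. max(7,6)=7c; end=13; A:t0 B:t1
  2. max(2,4)=4c; end=17; A:t2 B:t1
  3. max(5,6)=6c; end=23; A:t2 B:t3
  4. max(8,8)=8c; end=31; A:t4 B:t3
  5. max(5,3)=5c; end=36; A:t4 B:t5
  6. 6=6c; end=42; A:t4 B:t5

step 4: A=load:t4 B=compute:t3 [tied]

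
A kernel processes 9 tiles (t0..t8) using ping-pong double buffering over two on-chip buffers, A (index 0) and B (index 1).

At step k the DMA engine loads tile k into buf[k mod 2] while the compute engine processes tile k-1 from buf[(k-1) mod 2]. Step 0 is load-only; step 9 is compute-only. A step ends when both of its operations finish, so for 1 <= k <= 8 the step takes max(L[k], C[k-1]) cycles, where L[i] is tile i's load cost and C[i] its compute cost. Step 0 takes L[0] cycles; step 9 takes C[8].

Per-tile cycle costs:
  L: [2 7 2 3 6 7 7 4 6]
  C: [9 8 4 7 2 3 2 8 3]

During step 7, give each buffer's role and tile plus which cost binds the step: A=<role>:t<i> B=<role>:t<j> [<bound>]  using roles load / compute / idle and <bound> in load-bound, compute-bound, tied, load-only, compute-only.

step 7: A=compute:t6 B=load:t7 [load-bound]

k=0 load=t0/2c comp=- wait=2 total=2
k=1 load=t1/7c comp=t0/9c wait=9 total=11
k=2 load=t2/2c comp=t1/8c wait=8 total=19
k=3 load=t3/3c comp=t2/4c wait=4 total=23
k=4 load=t4/6c comp=t3/7c wait=7 total=30
k=5 load=t5/7c comp=t4/2c wait=7 total=37
k=6 load=t6/7c comp=t5/3c wait=7 total=44
k=7 load=t7/4c comp=t6/2c wait=4 total=48
k=8 load=t8/6c comp=t7/8c wait=8 total=56
k=9 load=- comp=t8/3c wait=3 total=59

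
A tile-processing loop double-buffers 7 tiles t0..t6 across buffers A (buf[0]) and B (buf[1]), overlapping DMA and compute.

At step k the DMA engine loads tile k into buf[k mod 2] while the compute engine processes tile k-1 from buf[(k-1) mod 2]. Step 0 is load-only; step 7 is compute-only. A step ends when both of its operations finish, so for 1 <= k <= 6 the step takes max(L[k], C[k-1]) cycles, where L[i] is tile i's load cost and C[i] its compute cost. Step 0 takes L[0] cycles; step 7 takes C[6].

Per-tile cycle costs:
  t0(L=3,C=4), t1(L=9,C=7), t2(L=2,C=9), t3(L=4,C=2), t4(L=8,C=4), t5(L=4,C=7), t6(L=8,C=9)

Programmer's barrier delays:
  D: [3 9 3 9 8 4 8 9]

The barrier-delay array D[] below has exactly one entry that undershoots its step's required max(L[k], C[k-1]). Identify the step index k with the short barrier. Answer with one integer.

hazard at step 2

k=0 barrier L[0]=3→3c, D[0]=3 ok
k=1 barrier max(L[1]=9,C[0]=4)→9c, D[1]=9 ok
k=2 barrier max(L[2]=2,C[1]=7)→7c, D[2]=3 SHORT
k=3 barrier max(L[3]=4,C[2]=9)→9c, D[3]=9 ok
k=4 barrier max(L[4]=8,C[3]=2)→8c, D[4]=8 ok
k=5 barrier max(L[5]=4,C[4]=4)→4c, D[5]=4 ok
k=6 barrier max(L[6]=8,C[5]=7)→8c, D[6]=8 ok
k=7 barrier C[6]=9→9c, D[7]=9 ok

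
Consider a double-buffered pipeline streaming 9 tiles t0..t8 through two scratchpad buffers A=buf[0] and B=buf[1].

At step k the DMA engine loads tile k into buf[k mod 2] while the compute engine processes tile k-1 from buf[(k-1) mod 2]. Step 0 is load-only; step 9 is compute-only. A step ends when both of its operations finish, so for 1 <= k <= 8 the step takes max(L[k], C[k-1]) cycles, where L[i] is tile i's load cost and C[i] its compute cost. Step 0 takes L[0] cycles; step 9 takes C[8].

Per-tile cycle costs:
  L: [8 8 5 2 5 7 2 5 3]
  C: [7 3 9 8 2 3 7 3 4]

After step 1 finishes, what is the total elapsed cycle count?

end_cycle[1] = 16

step 0: L[0]=8 → dur=8, Σ=8 | A=load:t0 B=idle [load-only]
step 1: L[1]=8 C[0]=7 → dur=8, Σ=16 | A=compute:t0 B=load:t1 [load-bound]
step 2: L[2]=5 C[1]=3 → dur=5, Σ=21 | A=load:t2 B=compute:t1 [load-bound]
step 3: L[3]=2 C[2]=9 → dur=9, Σ=30 | A=compute:t2 B=load:t3 [compute-bound]
step 4: L[4]=5 C[3]=8 → dur=8, Σ=38 | A=load:t4 B=compute:t3 [compute-bound]
step 5: L[5]=7 C[4]=2 → dur=7, Σ=45 | A=compute:t4 B=load:t5 [load-bound]
step 6: L[6]=2 C[5]=3 → dur=3, Σ=48 | A=load:t6 B=compute:t5 [compute-bound]
step 7: L[7]=5 C[6]=7 → dur=7, Σ=55 | A=compute:t6 B=load:t7 [compute-bound]
step 8: L[8]=3 C[7]=3 → dur=3, Σ=58 | A=load:t8 B=compute:t7 [tied]
step 9: C[8]=4 → dur=4, Σ=62 | A=compute:t8 B=idle [compute-only]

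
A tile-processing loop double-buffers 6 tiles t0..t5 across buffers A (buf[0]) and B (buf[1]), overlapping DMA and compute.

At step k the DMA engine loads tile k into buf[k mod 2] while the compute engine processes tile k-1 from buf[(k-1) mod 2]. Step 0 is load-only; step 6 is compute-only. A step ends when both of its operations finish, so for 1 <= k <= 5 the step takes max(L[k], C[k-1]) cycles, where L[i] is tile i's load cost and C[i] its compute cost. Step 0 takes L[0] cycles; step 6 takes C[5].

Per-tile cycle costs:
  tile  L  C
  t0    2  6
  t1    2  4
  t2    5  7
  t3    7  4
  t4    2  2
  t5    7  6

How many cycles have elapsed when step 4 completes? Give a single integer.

k=0 load=t0/2c comp=- wait=2 total=2
k=1 load=t1/2c comp=t0/6c wait=6 total=8
k=2 load=t2/5c comp=t1/4c wait=5 total=13
k=3 load=t3/7c comp=t2/7c wait=7 total=20
k=4 load=t4/2c comp=t3/4c wait=4 total=24
k=5 load=t5/7c comp=t4/2c wait=7 total=31
k=6 load=- comp=t5/6c wait=6 total=37

end_cycle[4] = 24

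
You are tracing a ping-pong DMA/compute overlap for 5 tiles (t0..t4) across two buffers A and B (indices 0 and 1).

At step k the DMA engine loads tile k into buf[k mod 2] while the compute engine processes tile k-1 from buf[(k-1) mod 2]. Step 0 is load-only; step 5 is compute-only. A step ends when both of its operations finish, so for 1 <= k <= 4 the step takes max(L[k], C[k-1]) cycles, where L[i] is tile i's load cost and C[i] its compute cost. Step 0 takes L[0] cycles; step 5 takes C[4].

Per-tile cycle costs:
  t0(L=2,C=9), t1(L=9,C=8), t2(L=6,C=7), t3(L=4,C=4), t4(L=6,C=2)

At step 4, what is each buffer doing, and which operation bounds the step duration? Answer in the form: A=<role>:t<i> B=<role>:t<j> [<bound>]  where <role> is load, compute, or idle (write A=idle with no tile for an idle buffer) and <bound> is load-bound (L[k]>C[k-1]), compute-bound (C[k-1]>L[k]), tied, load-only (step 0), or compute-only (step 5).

k=0 load=t0/2c comp=- wait=2 total=2
k=1 load=t1/9c comp=t0/9c wait=9 total=11
k=2 load=t2/6c comp=t1/8c wait=8 total=19
k=3 load=t3/4c comp=t2/7c wait=7 total=26
k=4 load=t4/6c comp=t3/4c wait=6 total=32
k=5 load=- comp=t4/2c wait=2 total=34

step 4: A=load:t4 B=compute:t3 [load-bound]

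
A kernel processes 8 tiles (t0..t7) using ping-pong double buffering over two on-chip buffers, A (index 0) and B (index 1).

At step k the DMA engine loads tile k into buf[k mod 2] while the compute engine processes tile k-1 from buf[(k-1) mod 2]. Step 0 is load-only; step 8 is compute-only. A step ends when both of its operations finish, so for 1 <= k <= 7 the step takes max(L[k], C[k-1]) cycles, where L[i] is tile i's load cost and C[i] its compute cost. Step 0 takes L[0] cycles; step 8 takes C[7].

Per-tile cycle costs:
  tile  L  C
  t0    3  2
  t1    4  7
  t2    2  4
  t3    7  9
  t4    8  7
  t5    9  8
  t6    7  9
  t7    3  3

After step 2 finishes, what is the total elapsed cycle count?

  0. 3=3c; end=3; A:t0 B:-
  1. max(4,2)=4c; end=7; A:t0 B:t1
  2. max(2,7)=7c; end=14; A:t2 B:t1
  3. max(7,4)=7c; end=21; A:t2 B:t3
  4. max(8,9)=9c; end=30; A:t4 B:t3
  5. max(9,7)=9c; end=39; A:t4 B:t5
  6. max(7,8)=8c; end=47; A:t6 B:t5
  7. max(3,9)=9c; end=56; A:t6 B:t7
  8. 3=3c; end=59; A:t6 B:t7

end_cycle[2] = 14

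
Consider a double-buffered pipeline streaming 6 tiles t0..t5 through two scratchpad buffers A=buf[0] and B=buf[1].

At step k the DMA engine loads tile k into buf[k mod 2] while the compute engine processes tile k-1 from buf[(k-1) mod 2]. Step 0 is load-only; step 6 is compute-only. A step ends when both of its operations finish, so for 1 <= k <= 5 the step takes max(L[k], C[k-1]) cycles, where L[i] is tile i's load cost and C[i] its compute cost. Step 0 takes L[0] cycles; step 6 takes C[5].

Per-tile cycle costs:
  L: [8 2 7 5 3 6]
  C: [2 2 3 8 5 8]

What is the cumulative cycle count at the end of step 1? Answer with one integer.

step 0: L[0]=8 → dur=8, Σ=8 | A=load:t0 B=idle [load-only]
step 1: L[1]=2 C[0]=2 → dur=2, Σ=10 | A=compute:t0 B=load:t1 [tied]
step 2: L[2]=7 C[1]=2 → dur=7, Σ=17 | A=load:t2 B=compute:t1 [load-bound]
step 3: L[3]=5 C[2]=3 → dur=5, Σ=22 | A=compute:t2 B=load:t3 [load-bound]
step 4: L[4]=3 C[3]=8 → dur=8, Σ=30 | A=load:t4 B=compute:t3 [compute-bound]
step 5: L[5]=6 C[4]=5 → dur=6, Σ=36 | A=compute:t4 B=load:t5 [load-bound]
step 6: C[5]=8 → dur=8, Σ=44 | A=idle B=compute:t5 [compute-only]

end_cycle[1] = 10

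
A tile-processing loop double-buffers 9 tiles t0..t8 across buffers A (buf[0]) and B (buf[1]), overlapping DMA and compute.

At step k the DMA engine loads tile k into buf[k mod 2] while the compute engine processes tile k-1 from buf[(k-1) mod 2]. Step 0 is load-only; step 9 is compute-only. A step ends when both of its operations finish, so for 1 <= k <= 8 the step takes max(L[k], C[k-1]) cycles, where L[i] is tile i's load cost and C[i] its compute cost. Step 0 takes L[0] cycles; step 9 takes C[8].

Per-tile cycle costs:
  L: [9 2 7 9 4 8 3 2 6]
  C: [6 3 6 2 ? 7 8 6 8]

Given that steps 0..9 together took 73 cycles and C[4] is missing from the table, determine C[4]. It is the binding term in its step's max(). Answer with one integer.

C[4] = 9

step 0: dur = L[0]=9 = 9
step 1: dur = max(L[1]=2, C[0]=6) = 6
step 2: dur = max(L[2]=7, C[1]=3) = 7
step 3: dur = max(L[3]=9, C[2]=6) = 9
step 4: dur = max(L[4]=4, C[3]=2) = 4
step 5: dur = max(L[5]=8, C[4]=?) = C[4]  (unknown; binding)
step 6: dur = max(L[6]=3, C[5]=7) = 7
step 7: dur = max(L[7]=2, C[6]=8) = 8
step 8: dur = max(L[8]=6, C[7]=6) = 6
step 9: dur = C[8]=8 = 8
sum of known step durations = 64
dur[5] = total - known = 73 - 64 = 9
C[4] is the binding max in step 5, so C[4] = dur[5] = 9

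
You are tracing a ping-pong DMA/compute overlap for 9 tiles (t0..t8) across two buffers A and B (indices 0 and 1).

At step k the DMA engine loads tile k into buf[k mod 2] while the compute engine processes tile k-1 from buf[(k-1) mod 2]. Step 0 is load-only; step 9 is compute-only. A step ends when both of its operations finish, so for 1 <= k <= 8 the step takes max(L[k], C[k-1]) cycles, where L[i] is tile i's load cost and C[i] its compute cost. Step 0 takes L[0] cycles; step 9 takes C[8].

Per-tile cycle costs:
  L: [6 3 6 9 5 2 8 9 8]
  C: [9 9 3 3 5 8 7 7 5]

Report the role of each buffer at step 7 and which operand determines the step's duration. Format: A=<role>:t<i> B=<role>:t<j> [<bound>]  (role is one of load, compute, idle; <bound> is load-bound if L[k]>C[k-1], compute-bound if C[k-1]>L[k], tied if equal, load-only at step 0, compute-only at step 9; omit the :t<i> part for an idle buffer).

step 7: A=compute:t6 B=load:t7 [load-bound]

k=0 load=t0/6c comp=- wait=6 total=6
k=1 load=t1/3c comp=t0/9c wait=9 total=15
k=2 load=t2/6c comp=t1/9c wait=9 total=24
k=3 load=t3/9c comp=t2/3c wait=9 total=33
k=4 load=t4/5c comp=t3/3c wait=5 total=38
k=5 load=t5/2c comp=t4/5c wait=5 total=43
k=6 load=t6/8c comp=t5/8c wait=8 total=51
k=7 load=t7/9c comp=t6/7c wait=9 total=60
k=8 load=t8/8c comp=t7/7c wait=8 total=68
k=9 load=- comp=t8/5c wait=5 total=73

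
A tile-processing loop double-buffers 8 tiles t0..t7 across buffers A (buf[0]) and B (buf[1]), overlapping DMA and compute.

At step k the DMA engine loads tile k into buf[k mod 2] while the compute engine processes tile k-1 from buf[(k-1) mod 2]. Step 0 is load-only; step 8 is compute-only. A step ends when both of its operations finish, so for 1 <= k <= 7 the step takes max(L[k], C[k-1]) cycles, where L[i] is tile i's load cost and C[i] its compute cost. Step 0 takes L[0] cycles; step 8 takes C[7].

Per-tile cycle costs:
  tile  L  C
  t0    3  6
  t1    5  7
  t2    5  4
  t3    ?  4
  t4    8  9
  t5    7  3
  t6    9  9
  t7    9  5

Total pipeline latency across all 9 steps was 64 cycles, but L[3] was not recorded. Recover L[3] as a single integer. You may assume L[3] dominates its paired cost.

step 0 = dur = L[0]=3 = 3
step 1 = dur = max(L[1]=5, C[0]=6) = 6
step 2 = dur = max(L[2]=5, C[1]=7) = 7
step 3 = dur = max(L[3]=?, C[2]=4) = L[3]  (unknown; binding)
step 4 = dur = max(L[4]=8, C[3]=4) = 8
step 5 = dur = max(L[5]=7, C[4]=9) = 9
step 6 = dur = max(L[6]=9, C[5]=3) = 9
step 7 = dur = max(L[7]=9, C[6]=9) = 9
step 8 = dur = C[7]=5 = 5
sum of known step durations = 56
dur[3] = total - known = 64 - 56 = 8
L[3] is the binding max in step 3, so L[3] = dur[3] = 8

L[3] = 8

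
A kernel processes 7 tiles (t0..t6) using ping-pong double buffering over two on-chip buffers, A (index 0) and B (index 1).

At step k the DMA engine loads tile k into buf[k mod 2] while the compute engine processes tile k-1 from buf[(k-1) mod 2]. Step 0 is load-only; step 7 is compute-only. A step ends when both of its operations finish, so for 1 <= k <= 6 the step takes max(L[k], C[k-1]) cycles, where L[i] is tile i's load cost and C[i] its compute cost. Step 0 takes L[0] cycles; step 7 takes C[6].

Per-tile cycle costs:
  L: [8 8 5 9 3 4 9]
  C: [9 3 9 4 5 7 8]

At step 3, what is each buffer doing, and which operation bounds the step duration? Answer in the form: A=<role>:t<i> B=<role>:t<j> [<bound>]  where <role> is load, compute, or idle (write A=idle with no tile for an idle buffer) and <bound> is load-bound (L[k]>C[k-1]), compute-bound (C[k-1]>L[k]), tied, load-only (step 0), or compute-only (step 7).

k=0 load=t0/8c comp=- wait=8 total=8
k=1 load=t1/8c comp=t0/9c wait=9 total=17
k=2 load=t2/5c comp=t1/3c wait=5 total=22
k=3 load=t3/9c comp=t2/9c wait=9 total=31
k=4 load=t4/3c comp=t3/4c wait=4 total=35
k=5 load=t5/4c comp=t4/5c wait=5 total=40
k=6 load=t6/9c comp=t5/7c wait=9 total=49
k=7 load=- comp=t6/8c wait=8 total=57

step 3: A=compute:t2 B=load:t3 [tied]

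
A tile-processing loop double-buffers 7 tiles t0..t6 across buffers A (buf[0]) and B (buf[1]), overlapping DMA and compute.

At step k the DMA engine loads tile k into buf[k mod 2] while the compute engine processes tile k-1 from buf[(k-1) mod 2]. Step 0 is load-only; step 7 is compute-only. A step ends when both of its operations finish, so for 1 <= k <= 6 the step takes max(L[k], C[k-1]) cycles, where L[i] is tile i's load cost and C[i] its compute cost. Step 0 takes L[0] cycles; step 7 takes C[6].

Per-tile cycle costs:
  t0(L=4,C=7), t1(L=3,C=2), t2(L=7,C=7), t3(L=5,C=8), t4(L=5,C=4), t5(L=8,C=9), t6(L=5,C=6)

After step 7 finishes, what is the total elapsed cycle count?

end_cycle[7] = 56

k=0 load=t0/4c comp=- wait=4 total=4
k=1 load=t1/3c comp=t0/7c wait=7 total=11
k=2 load=t2/7c comp=t1/2c wait=7 total=18
k=3 load=t3/5c comp=t2/7c wait=7 total=25
k=4 load=t4/5c comp=t3/8c wait=8 total=33
k=5 load=t5/8c comp=t4/4c wait=8 total=41
k=6 load=t6/5c comp=t5/9c wait=9 total=50
k=7 load=- comp=t6/6c wait=6 total=56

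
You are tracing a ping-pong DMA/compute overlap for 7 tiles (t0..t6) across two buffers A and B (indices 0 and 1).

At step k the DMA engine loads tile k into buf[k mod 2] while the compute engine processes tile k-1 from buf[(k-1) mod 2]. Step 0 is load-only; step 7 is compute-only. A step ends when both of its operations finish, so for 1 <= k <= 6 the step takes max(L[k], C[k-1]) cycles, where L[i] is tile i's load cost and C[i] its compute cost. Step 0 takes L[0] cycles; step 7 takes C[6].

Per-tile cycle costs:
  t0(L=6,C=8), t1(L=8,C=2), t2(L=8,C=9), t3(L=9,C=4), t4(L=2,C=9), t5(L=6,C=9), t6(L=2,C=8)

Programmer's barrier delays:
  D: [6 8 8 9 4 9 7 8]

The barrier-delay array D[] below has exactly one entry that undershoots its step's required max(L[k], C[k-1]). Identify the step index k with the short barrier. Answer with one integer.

hazard at step 6

k=0 barrier L[0]=6→6c, D[0]=6 ok
k=1 barrier max(L[1]=8,C[0]=8)→8c, D[1]=8 ok
k=2 barrier max(L[2]=8,C[1]=2)→8c, D[2]=8 ok
k=3 barrier max(L[3]=9,C[2]=9)→9c, D[3]=9 ok
k=4 barrier max(L[4]=2,C[3]=4)→4c, D[4]=4 ok
k=5 barrier max(L[5]=6,C[4]=9)→9c, D[5]=9 ok
k=6 barrier max(L[6]=2,C[5]=9)→9c, D[6]=7 SHORT
k=7 barrier C[6]=8→8c, D[7]=8 ok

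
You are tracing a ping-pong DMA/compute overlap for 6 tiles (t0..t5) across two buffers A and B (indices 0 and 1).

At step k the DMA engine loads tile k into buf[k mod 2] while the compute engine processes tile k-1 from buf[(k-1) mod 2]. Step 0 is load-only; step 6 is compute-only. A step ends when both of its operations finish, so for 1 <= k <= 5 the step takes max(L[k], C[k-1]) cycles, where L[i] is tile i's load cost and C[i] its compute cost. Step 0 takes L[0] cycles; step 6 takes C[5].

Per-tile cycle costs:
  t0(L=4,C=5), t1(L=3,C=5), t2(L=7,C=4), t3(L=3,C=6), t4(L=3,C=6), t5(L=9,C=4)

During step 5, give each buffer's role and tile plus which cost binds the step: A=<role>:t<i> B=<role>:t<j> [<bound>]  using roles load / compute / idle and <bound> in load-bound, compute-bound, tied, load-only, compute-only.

step 5: A=compute:t4 B=load:t5 [load-bound]

[0] DMA t0→A (4c) ∥ CU idle ⇒ 4c, clock 4
[1] DMA t1→B (3c) ∥ CU A:t0 (5c) ⇒ 5c, clock 9
[2] DMA t2→A (7c) ∥ CU B:t1 (5c) ⇒ 7c, clock 16
[3] DMA t3→B (3c) ∥ CU A:t2 (4c) ⇒ 4c, clock 20
[4] DMA t4→A (3c) ∥ CU B:t3 (6c) ⇒ 6c, clock 26
[5] DMA t5→B (9c) ∥ CU A:t4 (6c) ⇒ 9c, clock 35
[6] DMA idle ∥ CU B:t5 (4c) ⇒ 4c, clock 39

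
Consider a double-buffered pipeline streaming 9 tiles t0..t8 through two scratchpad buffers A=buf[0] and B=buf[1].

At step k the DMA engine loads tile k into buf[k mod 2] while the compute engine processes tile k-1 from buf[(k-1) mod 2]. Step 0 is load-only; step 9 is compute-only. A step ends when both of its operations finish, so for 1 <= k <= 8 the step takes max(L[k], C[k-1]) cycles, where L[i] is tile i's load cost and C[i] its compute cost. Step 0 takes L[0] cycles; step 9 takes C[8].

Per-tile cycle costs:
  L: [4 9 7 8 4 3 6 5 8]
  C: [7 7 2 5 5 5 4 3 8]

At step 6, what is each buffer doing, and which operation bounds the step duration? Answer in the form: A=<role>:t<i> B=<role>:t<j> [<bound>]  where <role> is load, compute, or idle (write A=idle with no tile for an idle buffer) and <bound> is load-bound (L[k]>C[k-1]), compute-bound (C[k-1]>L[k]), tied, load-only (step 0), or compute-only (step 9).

step 0: L[0]=4 → dur=4, Σ=4 | A=load:t0 B=idle [load-only]
step 1: L[1]=9 C[0]=7 → dur=9, Σ=13 | A=compute:t0 B=load:t1 [load-bound]
step 2: L[2]=7 C[1]=7 → dur=7, Σ=20 | A=load:t2 B=compute:t1 [tied]
step 3: L[3]=8 C[2]=2 → dur=8, Σ=28 | A=compute:t2 B=load:t3 [load-bound]
step 4: L[4]=4 C[3]=5 → dur=5, Σ=33 | A=load:t4 B=compute:t3 [compute-bound]
step 5: L[5]=3 C[4]=5 → dur=5, Σ=38 | A=compute:t4 B=load:t5 [compute-bound]
step 6: L[6]=6 C[5]=5 → dur=6, Σ=44 | A=load:t6 B=compute:t5 [load-bound]
step 7: L[7]=5 C[6]=4 → dur=5, Σ=49 | A=compute:t6 B=load:t7 [load-bound]
step 8: L[8]=8 C[7]=3 → dur=8, Σ=57 | A=load:t8 B=compute:t7 [load-bound]
step 9: C[8]=8 → dur=8, Σ=65 | A=compute:t8 B=idle [compute-only]

step 6: A=load:t6 B=compute:t5 [load-bound]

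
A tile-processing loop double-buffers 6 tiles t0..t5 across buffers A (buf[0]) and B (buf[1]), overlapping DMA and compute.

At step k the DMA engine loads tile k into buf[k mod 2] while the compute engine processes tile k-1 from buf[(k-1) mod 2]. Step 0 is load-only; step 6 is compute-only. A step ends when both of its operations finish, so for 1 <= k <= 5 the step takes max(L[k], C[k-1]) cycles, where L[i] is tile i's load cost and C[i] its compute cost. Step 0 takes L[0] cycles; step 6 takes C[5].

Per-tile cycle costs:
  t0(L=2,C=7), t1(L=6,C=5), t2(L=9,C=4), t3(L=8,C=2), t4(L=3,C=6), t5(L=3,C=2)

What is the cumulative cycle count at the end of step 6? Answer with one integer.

step 0: L[0]=2 → dur=2, Σ=2 | A=load:t0 B=idle [load-only]
step 1: L[1]=6 C[0]=7 → dur=7, Σ=9 | A=compute:t0 B=load:t1 [compute-bound]
step 2: L[2]=9 C[1]=5 → dur=9, Σ=18 | A=load:t2 B=compute:t1 [load-bound]
step 3: L[3]=8 C[2]=4 → dur=8, Σ=26 | A=compute:t2 B=load:t3 [load-bound]
step 4: L[4]=3 C[3]=2 → dur=3, Σ=29 | A=load:t4 B=compute:t3 [load-bound]
step 5: L[5]=3 C[4]=6 → dur=6, Σ=35 | A=compute:t4 B=load:t5 [compute-bound]
step 6: C[5]=2 → dur=2, Σ=37 | A=idle B=compute:t5 [compute-only]

end_cycle[6] = 37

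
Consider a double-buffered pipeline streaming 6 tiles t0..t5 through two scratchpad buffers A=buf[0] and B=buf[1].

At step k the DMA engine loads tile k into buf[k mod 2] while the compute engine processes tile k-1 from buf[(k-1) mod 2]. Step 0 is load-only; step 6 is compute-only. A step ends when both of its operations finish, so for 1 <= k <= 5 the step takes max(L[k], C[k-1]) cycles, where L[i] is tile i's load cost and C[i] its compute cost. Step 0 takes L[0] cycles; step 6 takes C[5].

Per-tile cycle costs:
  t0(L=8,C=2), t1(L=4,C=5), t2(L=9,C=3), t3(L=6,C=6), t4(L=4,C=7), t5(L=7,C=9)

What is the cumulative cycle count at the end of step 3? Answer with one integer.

k=0 load=t0/8c comp=- wait=8 total=8
k=1 load=t1/4c comp=t0/2c wait=4 total=12
k=2 load=t2/9c comp=t1/5c wait=9 total=21
k=3 load=t3/6c comp=t2/3c wait=6 total=27
k=4 load=t4/4c comp=t3/6c wait=6 total=33
k=5 load=t5/7c comp=t4/7c wait=7 total=40
k=6 load=- comp=t5/9c wait=9 total=49

end_cycle[3] = 27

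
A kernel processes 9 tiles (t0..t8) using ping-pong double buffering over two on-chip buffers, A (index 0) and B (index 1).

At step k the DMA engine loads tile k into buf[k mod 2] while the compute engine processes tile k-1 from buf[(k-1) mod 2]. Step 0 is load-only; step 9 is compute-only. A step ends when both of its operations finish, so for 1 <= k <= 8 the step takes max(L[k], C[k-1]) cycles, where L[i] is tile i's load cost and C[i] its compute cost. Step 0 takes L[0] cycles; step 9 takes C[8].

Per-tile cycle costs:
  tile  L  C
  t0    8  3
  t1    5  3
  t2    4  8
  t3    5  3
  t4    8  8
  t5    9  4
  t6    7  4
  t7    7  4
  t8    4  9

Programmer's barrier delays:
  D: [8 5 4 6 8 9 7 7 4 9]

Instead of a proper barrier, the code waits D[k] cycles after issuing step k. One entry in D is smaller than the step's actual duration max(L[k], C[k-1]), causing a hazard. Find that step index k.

[0] required=L[0]=8=8 vs D=8 ok
[1] required=max(L[1]=5,C[0]=3)=5 vs D=5 ok
[2] required=max(L[2]=4,C[1]=3)=4 vs D=4 ok
[3] required=max(L[3]=5,C[2]=8)=8 vs D=6 SHORT
[4] required=max(L[4]=8,C[3]=3)=8 vs D=8 ok
[5] required=max(L[5]=9,C[4]=8)=9 vs D=9 ok
[6] required=max(L[6]=7,C[5]=4)=7 vs D=7 ok
[7] required=max(L[7]=7,C[6]=4)=7 vs D=7 ok
[8] required=max(L[8]=4,C[7]=4)=4 vs D=4 ok
[9] required=C[8]=9=9 vs D=9 ok

hazard at step 3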